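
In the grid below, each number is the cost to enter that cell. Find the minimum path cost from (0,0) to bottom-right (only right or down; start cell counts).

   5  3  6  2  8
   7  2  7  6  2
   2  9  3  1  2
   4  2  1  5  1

24

Take r0c0 -> r0c1 -> r1c1 -> r1c2 -> r2c2 -> r2c3 -> r2c4 -> r3c4 for a total of 5 + 3 + 2 + 7 + 3 + 1 + 2 + 1 = 24.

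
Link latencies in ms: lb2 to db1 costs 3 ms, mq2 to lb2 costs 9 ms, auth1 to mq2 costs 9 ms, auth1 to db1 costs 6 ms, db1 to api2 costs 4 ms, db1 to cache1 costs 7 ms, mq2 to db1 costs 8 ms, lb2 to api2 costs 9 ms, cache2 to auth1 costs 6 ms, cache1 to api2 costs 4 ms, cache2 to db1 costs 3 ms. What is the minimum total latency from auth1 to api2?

Checking several routes:
auth1 → cache2 → db1 → api2: 6 + 3 + 4 = 13
auth1 → db1 → lb2 → api2: 6 + 3 + 9 = 18
auth1 → db1 → api2: 6 + 4 = 10
auth1 → db1 → cache1 → api2: 6 + 7 + 4 = 17
The minimum is 10 ms.

10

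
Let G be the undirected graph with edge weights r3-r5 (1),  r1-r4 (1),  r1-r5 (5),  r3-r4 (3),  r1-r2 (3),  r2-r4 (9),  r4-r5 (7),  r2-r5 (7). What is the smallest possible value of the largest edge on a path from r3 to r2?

3

Comparing a few candidate routes:
r3 - r5 - r2: max(1, 7) = 7
r3 - r5 - r1 - r2: max(1, 5, 3) = 5
r3 - r5 - r4 - r1 - r2: max(1, 7, 1, 3) = 7
r3 - r4 - r1 - r2: max(3, 1, 3) = 3
r3 - r4 - r5 - r2: max(3, 7, 7) = 7
r3 - r4 - r5 - r1 - r2: max(3, 7, 5, 3) = 7
The minimum achievable maximum is 3.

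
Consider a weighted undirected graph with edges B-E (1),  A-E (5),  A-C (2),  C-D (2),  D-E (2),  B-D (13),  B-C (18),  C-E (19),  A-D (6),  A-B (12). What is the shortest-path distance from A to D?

Checking several routes:
A -> E -> D: 5 + 2 = 7
A -> C -> D: 2 + 2 = 4
A -> C -> E -> D: 2 + 19 + 2 = 23
A -> D: 6
A -> B -> E -> D: 12 + 1 + 2 = 15
A -> E -> B -> D: 5 + 1 + 13 = 19
The minimum is 4.

4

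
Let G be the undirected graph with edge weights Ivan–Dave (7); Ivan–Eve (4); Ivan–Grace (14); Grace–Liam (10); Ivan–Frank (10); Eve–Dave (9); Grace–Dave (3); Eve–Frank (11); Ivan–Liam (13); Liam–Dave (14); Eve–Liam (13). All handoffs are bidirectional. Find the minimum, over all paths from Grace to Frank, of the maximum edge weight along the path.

Some routes from Grace to Frank:
Grace -> Dave -> Ivan -> Frank: max(3, 7, 10) = 10
Grace -> Dave -> Eve -> Ivan -> Frank: max(3, 9, 4, 10) = 10
Grace -> Dave -> Eve -> Frank: max(3, 9, 11) = 11
Grace -> Dave -> Ivan -> Eve -> Frank: max(3, 7, 4, 11) = 11
The minimum achievable maximum is 10.

10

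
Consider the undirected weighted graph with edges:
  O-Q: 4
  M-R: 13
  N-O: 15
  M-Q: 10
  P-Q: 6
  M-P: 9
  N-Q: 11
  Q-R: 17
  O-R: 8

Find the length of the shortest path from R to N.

Some routes from R to N:
R-O-N: 8 + 15 = 23
R-M-Q-N: 13 + 10 + 11 = 34
R-O-Q-N: 8 + 4 + 11 = 23
R-Q-N: 17 + 11 = 28
Best route has total 23.

23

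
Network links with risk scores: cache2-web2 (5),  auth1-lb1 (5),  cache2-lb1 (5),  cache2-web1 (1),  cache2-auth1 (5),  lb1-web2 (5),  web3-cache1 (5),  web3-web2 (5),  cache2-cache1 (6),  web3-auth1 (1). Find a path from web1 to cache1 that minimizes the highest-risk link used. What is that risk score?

5

Comparing a few candidate routes:
web1-cache2-lb1-auth1-web3-cache1: max(1, 5, 5, 1, 5) = 5
web1-cache2-web2-web3-cache1: max(1, 5, 5, 5) = 5
web1-cache2-lb1-web2-web3-cache1: max(1, 5, 5, 5, 5) = 5
web1-cache2-web2-lb1-auth1-web3-cache1: max(1, 5, 5, 5, 1, 5) = 5
Smallest bottleneck: 5.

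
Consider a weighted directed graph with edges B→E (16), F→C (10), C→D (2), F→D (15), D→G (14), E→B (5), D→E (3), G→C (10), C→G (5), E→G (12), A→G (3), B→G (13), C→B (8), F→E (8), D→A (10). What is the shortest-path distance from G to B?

18

Candidate routes:
G -> C -> B: 10 + 8 = 18
G -> C -> D -> E -> B: 10 + 2 + 3 + 5 = 20
The minimum is 18.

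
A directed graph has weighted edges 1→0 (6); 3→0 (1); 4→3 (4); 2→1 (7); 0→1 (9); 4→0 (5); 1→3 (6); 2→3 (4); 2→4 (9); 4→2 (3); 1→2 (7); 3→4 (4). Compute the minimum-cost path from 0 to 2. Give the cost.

Candidate routes:
0 -> 1 -> 3 -> 4 -> 2: 9 + 6 + 4 + 3 = 22
0 -> 1 -> 2: 9 + 7 = 16
The minimum is 16.

16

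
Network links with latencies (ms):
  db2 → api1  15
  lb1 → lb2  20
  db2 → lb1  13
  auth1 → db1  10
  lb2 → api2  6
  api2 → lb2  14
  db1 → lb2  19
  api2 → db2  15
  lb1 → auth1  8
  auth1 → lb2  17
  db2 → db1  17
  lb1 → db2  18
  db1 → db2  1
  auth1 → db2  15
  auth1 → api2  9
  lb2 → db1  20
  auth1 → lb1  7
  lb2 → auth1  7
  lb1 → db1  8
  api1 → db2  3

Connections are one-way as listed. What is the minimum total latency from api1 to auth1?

Routes from api1 to auth1:
api1 → db2 → lb1 → lb2 → auth1: 3 + 13 + 20 + 7 = 43
api1 → db2 → lb1 → auth1: 3 + 13 + 8 = 24
api1 → db2 → db1 → lb2 → auth1: 3 + 17 + 19 + 7 = 46
api1 → db2 → lb1 → db1 → lb2 → auth1: 3 + 13 + 8 + 19 + 7 = 50
The minimum is 24 ms.

24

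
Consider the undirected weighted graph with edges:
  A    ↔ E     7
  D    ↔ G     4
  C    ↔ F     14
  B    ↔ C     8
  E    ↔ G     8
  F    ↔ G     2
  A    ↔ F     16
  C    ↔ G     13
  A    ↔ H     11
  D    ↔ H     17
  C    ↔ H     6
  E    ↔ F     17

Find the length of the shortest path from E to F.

10

Comparing a few candidate routes:
E -> G -> F: 8 + 2 = 10
E -> A -> H -> C -> F: 7 + 11 + 6 + 14 = 38
E -> F: 17
E -> G -> C -> F: 8 + 13 + 14 = 35
E -> A -> H -> C -> G -> F: 7 + 11 + 6 + 13 + 2 = 39
E -> A -> F: 7 + 16 = 23
Shortest: 10.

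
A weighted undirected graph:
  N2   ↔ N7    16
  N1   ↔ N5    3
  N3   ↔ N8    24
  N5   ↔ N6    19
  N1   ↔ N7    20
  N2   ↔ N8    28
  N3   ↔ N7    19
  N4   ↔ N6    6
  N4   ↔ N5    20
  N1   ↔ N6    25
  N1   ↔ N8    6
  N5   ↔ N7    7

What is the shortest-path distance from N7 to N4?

Checking several routes:
N7 -> N5 -> N4: 7 + 20 = 27
N7 -> N5 -> N6 -> N4: 7 + 19 + 6 = 32
N7 -> N5 -> N1 -> N6 -> N4: 7 + 3 + 25 + 6 = 41
N7 -> N1 -> N5 -> N6 -> N4: 20 + 3 + 19 + 6 = 48
N7 -> N1 -> N5 -> N4: 20 + 3 + 20 = 43
Shortest: 27.

27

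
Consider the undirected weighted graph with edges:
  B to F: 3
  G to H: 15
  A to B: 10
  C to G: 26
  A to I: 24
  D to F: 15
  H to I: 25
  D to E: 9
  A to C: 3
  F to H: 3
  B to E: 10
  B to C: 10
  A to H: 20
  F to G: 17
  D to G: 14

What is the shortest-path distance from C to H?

16

Checking several routes:
C -> A -> H: 3 + 20 = 23
C -> B -> A -> H: 10 + 10 + 20 = 40
C -> A -> B -> F -> H: 3 + 10 + 3 + 3 = 19
C -> B -> F -> H: 10 + 3 + 3 = 16
C -> G -> H: 26 + 15 = 41
Shortest: 16.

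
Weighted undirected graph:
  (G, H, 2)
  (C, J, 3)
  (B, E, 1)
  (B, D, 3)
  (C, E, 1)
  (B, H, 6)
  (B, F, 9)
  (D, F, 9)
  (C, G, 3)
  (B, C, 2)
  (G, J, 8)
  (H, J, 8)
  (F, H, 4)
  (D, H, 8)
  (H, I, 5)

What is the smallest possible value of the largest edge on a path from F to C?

A few of the F→C routes:
F→H→B→C: max(4, 6, 2) = 6
F→H→G→C: max(4, 2, 3) = 4
F→H→B→E→C: max(4, 6, 1, 1) = 6
The minimum achievable maximum is 4.

4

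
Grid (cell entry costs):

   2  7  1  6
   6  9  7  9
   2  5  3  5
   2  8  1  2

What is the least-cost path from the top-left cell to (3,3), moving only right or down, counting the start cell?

Path r0c0 -> r1c0 -> r2c0 -> r2c1 -> r2c2 -> r3c2 -> r3c3: 2 + 6 + 2 + 5 + 3 + 1 + 2 = 21.

21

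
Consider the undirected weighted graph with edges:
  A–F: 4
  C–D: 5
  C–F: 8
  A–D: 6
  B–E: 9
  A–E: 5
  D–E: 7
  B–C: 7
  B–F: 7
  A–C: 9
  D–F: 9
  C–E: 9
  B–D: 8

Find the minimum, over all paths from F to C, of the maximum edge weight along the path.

Comparing a few candidate routes:
F -> B -> C: max(7, 7) = 7
F -> A -> D -> C: max(4, 6, 5) = 6
F -> A -> E -> D -> C: max(4, 5, 7, 5) = 7
Smallest bottleneck: 6.

6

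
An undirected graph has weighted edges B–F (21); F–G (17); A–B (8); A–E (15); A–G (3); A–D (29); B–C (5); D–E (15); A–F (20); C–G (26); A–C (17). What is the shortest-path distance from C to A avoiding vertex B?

17

Paths from C to A avoiding B:
C-A: 17
C-G-A: 26 + 3 = 29
C-G-F-A: 26 + 17 + 20 = 63
Best route has total 17.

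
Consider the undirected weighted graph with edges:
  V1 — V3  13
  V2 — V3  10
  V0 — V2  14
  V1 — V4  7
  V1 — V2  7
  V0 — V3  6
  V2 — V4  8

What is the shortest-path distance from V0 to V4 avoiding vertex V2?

Routes from V0 to V4 avoiding V2:
V0-V3-V1-V4: 6 + 13 + 7 = 26
The minimum is 26.

26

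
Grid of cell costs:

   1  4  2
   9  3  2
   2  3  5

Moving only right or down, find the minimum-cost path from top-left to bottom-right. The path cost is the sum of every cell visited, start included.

Best path: [0,0] → [0,1] → [0,2] → [1,2] → [2,2]
Cost: 1 + 4 + 2 + 2 + 5 = 14

14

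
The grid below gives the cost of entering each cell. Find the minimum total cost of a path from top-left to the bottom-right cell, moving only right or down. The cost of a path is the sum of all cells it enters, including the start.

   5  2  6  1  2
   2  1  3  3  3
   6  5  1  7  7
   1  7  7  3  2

24

Cheapest: [0,0] [0,1] [1,1] [1,2] [2,2] [2,3] [3,3] [3,4]
  5 + 2 + 1 + 3 + 1 + 7 + 3 + 2 = 24
For comparison, the top-then-right route costs 28.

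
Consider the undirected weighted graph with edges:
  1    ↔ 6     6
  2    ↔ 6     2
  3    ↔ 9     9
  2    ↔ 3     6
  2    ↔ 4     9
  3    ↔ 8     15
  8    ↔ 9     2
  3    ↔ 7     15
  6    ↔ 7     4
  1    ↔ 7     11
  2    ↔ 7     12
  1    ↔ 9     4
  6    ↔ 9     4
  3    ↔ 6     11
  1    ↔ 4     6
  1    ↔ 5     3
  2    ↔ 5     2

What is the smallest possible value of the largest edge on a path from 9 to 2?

4

Checking several routes:
9→6→1→5→2: max(4, 6, 3, 2) = 6
9→6→2: max(4, 2) = 4
9→1→5→2: max(4, 3, 2) = 4
Best route has worst link 4.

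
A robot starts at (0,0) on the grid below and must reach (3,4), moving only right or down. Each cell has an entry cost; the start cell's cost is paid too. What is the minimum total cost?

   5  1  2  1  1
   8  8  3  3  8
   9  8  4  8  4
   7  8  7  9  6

28

Take r0c0→r0c1→r0c2→r0c3→r0c4→r1c4→r2c4→r3c4 for a total of 5 + 1 + 2 + 1 + 1 + 8 + 4 + 6 = 28.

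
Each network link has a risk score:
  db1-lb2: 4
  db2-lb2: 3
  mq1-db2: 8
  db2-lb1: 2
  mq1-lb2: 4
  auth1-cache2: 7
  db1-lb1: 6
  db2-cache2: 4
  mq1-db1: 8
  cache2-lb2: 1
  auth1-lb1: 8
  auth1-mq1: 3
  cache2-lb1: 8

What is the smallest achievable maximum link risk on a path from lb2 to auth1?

Checking several routes:
lb2→db2→cache2→auth1: max(3, 4, 7) = 7
lb2→mq1→auth1: max(4, 3) = 4
lb2→cache2→auth1: max(1, 7) = 7
Smallest bottleneck: 4.

4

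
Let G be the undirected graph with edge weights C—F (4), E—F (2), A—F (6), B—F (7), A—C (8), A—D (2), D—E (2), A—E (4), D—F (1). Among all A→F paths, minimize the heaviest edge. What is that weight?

Checking several routes:
A-D-E-F: max(2, 2, 2) = 2
A-F: max(6) = 6
A-E-D-F: max(4, 2, 1) = 4
A-E-F: max(4, 2) = 4
A-D-F: max(2, 1) = 2
Best route has worst link 2.

2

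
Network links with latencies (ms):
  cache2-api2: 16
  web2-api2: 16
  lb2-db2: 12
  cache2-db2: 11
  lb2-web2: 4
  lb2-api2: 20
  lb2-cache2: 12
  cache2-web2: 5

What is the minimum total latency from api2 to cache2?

16

Comparing a few candidate routes:
api2 -> web2 -> lb2 -> cache2: 16 + 4 + 12 = 32
api2 -> lb2 -> web2 -> cache2: 20 + 4 + 5 = 29
api2 -> cache2: 16
api2 -> web2 -> cache2: 16 + 5 = 21
Shortest: 16 ms.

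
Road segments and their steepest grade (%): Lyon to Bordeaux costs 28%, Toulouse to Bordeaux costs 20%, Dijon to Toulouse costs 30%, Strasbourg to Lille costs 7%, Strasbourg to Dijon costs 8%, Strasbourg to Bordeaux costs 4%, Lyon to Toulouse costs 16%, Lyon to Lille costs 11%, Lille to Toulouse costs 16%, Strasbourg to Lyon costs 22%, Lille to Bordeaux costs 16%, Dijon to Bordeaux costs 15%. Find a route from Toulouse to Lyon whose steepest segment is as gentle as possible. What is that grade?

Checking several routes:
Toulouse → Bordeaux → Dijon → Strasbourg → Lille → Lyon: max(20, 15, 8, 7, 11) = 20
Toulouse → Lille → Lyon: max(16, 11) = 16
Toulouse → Bordeaux → Strasbourg → Lille → Lyon: max(20, 4, 7, 11) = 20
Toulouse → Lyon: max(16) = 16
Toulouse → Bordeaux → Lille → Lyon: max(20, 16, 11) = 20
Smallest bottleneck: 16%.

16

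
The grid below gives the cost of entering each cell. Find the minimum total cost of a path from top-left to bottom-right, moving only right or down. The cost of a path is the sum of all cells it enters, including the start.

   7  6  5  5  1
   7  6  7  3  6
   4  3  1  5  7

Path r0c0 r1c0 r2c0 r2c1 r2c2 r2c3 r2c4: 7 + 7 + 4 + 3 + 1 + 5 + 7 = 34.
(Top row then right column would cost 37.)

34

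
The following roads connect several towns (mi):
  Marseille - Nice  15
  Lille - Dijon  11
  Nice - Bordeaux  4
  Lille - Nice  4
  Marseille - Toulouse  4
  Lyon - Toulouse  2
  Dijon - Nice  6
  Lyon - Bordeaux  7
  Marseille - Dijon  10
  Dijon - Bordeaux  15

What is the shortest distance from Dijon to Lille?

10

Comparing a few candidate routes:
Dijon→Nice→Lille: 6 + 4 = 10
Dijon→Lille: 11
Dijon→Bordeaux→Nice→Lille: 15 + 4 + 4 = 23
Dijon→Marseille→Nice→Lille: 10 + 15 + 4 = 29
The minimum is 10 mi.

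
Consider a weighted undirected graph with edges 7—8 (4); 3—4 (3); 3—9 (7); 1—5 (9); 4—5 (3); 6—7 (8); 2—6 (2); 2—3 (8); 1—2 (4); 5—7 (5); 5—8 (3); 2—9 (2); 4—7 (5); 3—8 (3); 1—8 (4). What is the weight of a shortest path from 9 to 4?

10

Some routes from 9 to 4:
9 → 2 → 1 → 8 → 5 → 4: 2 + 4 + 4 + 3 + 3 = 16
9 → 2 → 3 → 4: 2 + 8 + 3 = 13
9 → 2 → 1 → 8 → 3 → 4: 2 + 4 + 4 + 3 + 3 = 16
9 → 3 → 4: 7 + 3 = 10
9 → 3 → 8 → 5 → 4: 7 + 3 + 3 + 3 = 16
Shortest: 10.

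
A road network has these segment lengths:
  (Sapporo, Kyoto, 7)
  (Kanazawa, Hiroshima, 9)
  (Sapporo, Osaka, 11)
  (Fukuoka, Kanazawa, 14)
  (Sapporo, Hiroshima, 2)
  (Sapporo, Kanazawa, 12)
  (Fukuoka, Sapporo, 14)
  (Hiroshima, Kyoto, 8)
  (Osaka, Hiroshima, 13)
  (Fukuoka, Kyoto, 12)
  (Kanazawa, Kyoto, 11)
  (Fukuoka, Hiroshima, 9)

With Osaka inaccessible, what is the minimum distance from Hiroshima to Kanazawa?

9

Comparing a few candidate routes:
Hiroshima → Sapporo → Kyoto → Kanazawa: 2 + 7 + 11 = 20
Hiroshima → Kanazawa: 9
Hiroshima → Kyoto → Sapporo → Kanazawa: 8 + 7 + 12 = 27
Hiroshima → Fukuoka → Kanazawa: 9 + 14 = 23
Hiroshima → Kyoto → Kanazawa: 8 + 11 = 19
Hiroshima → Sapporo → Kanazawa: 2 + 12 = 14
Shortest: 9.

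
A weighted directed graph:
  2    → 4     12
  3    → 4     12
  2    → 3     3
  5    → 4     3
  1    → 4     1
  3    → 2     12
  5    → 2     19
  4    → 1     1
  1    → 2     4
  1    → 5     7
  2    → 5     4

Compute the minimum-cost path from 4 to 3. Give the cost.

Paths from 4 to 3:
4 -> 1 -> 5 -> 2 -> 3: 1 + 7 + 19 + 3 = 30
4 -> 1 -> 2 -> 3: 1 + 4 + 3 = 8
The minimum is 8.

8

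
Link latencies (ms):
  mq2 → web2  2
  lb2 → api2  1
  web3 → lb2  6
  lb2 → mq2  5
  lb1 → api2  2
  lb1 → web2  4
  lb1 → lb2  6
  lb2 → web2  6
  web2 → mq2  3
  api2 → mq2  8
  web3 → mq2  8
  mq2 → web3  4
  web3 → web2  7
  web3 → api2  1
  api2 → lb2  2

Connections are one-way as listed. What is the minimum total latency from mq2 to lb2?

7

Candidate routes:
mq2 -> web3 -> lb2: 4 + 6 = 10
mq2 -> web3 -> api2 -> lb2: 4 + 1 + 2 = 7
Shortest: 7 ms.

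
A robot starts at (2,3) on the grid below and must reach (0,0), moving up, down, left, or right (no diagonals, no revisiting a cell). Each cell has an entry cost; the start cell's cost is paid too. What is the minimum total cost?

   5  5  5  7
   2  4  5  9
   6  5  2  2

20

Take (2,3)→(2,2)→(1,2)→(1,1)→(1,0)→(0,0) for a total of 2 + 2 + 5 + 4 + 2 + 5 = 20.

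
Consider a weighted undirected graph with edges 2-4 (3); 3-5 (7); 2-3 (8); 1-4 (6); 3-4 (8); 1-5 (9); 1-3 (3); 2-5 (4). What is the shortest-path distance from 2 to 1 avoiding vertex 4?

11

Candidate routes:
2 -> 5 -> 3 -> 1: 4 + 7 + 3 = 14
2 -> 5 -> 1: 4 + 9 = 13
2 -> 3 -> 5 -> 1: 8 + 7 + 9 = 24
2 -> 3 -> 1: 8 + 3 = 11
The minimum is 11.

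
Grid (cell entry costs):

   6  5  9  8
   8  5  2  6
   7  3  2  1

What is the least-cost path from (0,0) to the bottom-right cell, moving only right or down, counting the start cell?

21

Best path: r0c0 → r0c1 → r1c1 → r1c2 → r2c2 → r2c3
Cost: 6 + 5 + 5 + 2 + 2 + 1 = 21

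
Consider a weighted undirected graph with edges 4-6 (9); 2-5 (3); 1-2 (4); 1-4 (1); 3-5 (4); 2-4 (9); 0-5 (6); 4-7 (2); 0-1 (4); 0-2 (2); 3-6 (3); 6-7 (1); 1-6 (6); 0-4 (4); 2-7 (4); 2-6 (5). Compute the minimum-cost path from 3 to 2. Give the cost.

7

A few of the 3→2 routes:
3 - 6 - 2: 3 + 5 = 8
3 - 6 - 7 - 2: 3 + 1 + 4 = 8
3 - 5 - 2: 4 + 3 = 7
The minimum is 7.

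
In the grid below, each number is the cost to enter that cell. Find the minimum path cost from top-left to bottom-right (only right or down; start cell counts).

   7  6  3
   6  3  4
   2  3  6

24

Take r0c0 → r1c0 → r2c0 → r2c1 → r2c2 for a total of 7 + 6 + 2 + 3 + 6 = 24.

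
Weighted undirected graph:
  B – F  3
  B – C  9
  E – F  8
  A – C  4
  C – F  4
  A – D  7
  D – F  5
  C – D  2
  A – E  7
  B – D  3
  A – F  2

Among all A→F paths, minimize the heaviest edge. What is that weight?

2

Comparing a few candidate routes:
A→C→D→B→F: max(4, 2, 3, 3) = 4
A→C→F: max(4, 4) = 4
A→F: max(2) = 2
A→C→D→F: max(4, 2, 5) = 5
The minimum achievable maximum is 2.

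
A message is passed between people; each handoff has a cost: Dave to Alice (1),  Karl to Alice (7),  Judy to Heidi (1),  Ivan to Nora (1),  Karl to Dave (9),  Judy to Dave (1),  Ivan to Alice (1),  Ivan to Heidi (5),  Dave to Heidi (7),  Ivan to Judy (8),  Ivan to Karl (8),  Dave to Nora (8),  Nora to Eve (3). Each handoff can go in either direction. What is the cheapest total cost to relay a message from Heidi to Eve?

8

A few of the Heidi→Eve routes:
Heidi - Judy - Dave - Alice - Ivan - Nora - Eve: 1 + 1 + 1 + 1 + 1 + 3 = 8
Heidi - Dave - Nora - Eve: 7 + 8 + 3 = 18
Heidi - Ivan - Nora - Eve: 5 + 1 + 3 = 9
Heidi - Dave - Alice - Ivan - Nora - Eve: 7 + 1 + 1 + 1 + 3 = 13
Heidi - Judy - Dave - Nora - Eve: 1 + 1 + 8 + 3 = 13
Heidi - Judy - Ivan - Nora - Eve: 1 + 8 + 1 + 3 = 13
The minimum is 8.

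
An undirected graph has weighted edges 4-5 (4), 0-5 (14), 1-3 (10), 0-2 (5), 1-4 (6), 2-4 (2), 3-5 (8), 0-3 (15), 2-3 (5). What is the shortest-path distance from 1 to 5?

Comparing a few candidate routes:
1→3→2→4→5: 10 + 5 + 2 + 4 = 21
1→4→2→0→5: 6 + 2 + 5 + 14 = 27
1→4→5: 6 + 4 = 10
1→3→5: 10 + 8 = 18
1→4→2→3→5: 6 + 2 + 5 + 8 = 21
Shortest: 10.

10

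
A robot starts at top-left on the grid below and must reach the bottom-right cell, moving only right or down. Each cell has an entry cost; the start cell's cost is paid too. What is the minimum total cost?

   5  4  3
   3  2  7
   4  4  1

15

Best path: r0c0 → r1c0 → r1c1 → r2c1 → r2c2
Cost: 5 + 3 + 2 + 4 + 1 = 15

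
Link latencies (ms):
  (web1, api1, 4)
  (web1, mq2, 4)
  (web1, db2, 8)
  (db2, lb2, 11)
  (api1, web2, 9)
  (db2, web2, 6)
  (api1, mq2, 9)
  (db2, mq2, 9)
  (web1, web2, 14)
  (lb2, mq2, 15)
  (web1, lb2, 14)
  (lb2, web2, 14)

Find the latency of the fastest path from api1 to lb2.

A few of the api1→lb2 routes:
api1 - web1 - lb2: 4 + 14 = 18
api1 - web2 - lb2: 9 + 14 = 23
api1 - web1 - mq2 - lb2: 4 + 4 + 15 = 23
Best route has total 18 ms.

18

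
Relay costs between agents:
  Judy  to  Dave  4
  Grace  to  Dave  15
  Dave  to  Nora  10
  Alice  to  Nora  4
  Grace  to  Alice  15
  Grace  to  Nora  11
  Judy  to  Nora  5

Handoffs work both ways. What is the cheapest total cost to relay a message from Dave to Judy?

A few of the Dave→Judy routes:
Dave-Judy: 4
Dave-Grace-Nora-Judy: 15 + 11 + 5 = 31
Dave-Nora-Judy: 10 + 5 = 15
Shortest: 4.

4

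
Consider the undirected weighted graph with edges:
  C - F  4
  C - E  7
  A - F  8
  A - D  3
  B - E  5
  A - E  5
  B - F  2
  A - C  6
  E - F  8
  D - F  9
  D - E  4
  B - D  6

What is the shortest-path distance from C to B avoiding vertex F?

12

Comparing a few candidate routes:
C - A - E - B: 6 + 5 + 5 = 16
C - A - D - B: 6 + 3 + 6 = 15
C - E - D - B: 7 + 4 + 6 = 17
C - E - B: 7 + 5 = 12
C - A - D - E - B: 6 + 3 + 4 + 5 = 18
C - E - A - D - B: 7 + 5 + 3 + 6 = 21
Shortest: 12.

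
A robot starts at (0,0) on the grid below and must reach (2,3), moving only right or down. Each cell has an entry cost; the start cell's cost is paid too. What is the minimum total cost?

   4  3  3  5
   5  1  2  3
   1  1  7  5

18

Take (0,0) (0,1) (1,1) (1,2) (1,3) (2,3) for a total of 4 + 3 + 1 + 2 + 3 + 5 = 18.
For comparison, the top-then-right route costs 23.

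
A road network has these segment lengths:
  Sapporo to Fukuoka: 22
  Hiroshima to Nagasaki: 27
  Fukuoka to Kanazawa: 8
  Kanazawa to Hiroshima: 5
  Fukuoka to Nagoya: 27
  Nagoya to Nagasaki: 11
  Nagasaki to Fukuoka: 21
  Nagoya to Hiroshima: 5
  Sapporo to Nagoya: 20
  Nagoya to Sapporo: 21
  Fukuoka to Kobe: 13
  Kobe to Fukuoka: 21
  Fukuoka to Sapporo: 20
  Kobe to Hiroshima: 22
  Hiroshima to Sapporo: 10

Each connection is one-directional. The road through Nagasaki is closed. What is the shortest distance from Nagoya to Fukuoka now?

37

Candidate routes:
Nagoya → Hiroshima → Sapporo → Fukuoka: 5 + 10 + 22 = 37
Nagoya → Sapporo → Fukuoka: 21 + 22 = 43
Best route has total 37.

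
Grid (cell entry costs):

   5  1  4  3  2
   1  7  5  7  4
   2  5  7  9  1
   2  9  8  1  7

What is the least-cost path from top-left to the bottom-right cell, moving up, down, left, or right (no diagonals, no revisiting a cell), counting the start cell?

Take [0,0] → [0,1] → [0,2] → [0,3] → [0,4] → [1,4] → [2,4] → [3,4] for a total of 5 + 1 + 4 + 3 + 2 + 4 + 1 + 7 = 27.

27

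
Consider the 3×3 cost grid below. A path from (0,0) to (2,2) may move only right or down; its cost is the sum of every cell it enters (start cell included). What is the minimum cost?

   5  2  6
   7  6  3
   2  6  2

18

Best path: (0,0) → (0,1) → (0,2) → (1,2) → (2,2)
Cost: 5 + 2 + 6 + 3 + 2 = 18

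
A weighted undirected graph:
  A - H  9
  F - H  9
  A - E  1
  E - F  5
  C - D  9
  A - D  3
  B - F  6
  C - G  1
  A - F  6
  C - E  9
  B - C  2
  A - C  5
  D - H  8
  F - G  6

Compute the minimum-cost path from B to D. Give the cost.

10

Some routes from B to D:
B -> C -> A -> D: 2 + 5 + 3 = 10
B -> C -> D: 2 + 9 = 11
B -> C -> E -> A -> D: 2 + 9 + 1 + 3 = 15
Shortest: 10.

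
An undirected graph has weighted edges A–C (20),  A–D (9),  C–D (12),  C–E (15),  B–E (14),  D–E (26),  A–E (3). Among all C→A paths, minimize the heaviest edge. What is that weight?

Routes from C to A:
C → E → D → A: max(15, 26, 9) = 26
C → D → E → A: max(12, 26, 3) = 26
C → E → A: max(15, 3) = 15
C → A: max(20) = 20
C → D → A: max(12, 9) = 12
Smallest bottleneck: 12.

12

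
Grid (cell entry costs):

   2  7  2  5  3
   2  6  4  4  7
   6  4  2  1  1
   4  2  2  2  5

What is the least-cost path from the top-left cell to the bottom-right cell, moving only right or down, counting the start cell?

Take r0c0 -> r1c0 -> r1c1 -> r1c2 -> r2c2 -> r2c3 -> r2c4 -> r3c4 for a total of 2 + 2 + 6 + 4 + 2 + 1 + 1 + 5 = 23.
For comparison, the top-then-right route costs 32.

23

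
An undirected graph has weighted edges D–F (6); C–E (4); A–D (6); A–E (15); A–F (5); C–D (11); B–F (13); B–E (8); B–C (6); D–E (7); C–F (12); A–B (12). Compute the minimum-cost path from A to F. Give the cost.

Checking several routes:
A -> B -> F: 12 + 13 = 25
A -> D -> F: 6 + 6 = 12
A -> E -> D -> F: 15 + 7 + 6 = 28
A -> F: 5
Best route has total 5.

5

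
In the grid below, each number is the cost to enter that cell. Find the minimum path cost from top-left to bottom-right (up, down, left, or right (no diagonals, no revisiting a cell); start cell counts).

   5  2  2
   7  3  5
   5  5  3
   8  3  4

21

Best path: [0,0] [0,1] [0,2] [1,2] [2,2] [3,2]
Cost: 5 + 2 + 2 + 5 + 3 + 4 = 21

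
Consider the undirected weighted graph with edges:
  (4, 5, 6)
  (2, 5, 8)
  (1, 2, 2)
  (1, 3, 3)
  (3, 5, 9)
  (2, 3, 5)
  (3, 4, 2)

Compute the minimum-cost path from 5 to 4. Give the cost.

Candidate routes:
5-2-3-4: 8 + 5 + 2 = 15
5-4: 6
5-3-4: 9 + 2 = 11
5-2-1-3-4: 8 + 2 + 3 + 2 = 15
Shortest: 6.

6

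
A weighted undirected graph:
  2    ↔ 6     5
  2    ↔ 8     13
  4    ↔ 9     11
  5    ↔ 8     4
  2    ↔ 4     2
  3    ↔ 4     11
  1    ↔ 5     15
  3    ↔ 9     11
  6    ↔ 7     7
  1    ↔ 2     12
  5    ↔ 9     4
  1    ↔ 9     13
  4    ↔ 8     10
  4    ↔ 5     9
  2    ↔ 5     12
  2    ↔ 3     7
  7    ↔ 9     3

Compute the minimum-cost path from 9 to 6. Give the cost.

Some routes from 9 to 6:
9 - 3 - 2 - 6: 11 + 7 + 5 = 23
9 - 5 - 2 - 6: 4 + 12 + 5 = 21
9 - 7 - 6: 3 + 7 = 10
9 - 4 - 2 - 6: 11 + 2 + 5 = 18
9 - 5 - 4 - 2 - 6: 4 + 9 + 2 + 5 = 20
The minimum is 10.

10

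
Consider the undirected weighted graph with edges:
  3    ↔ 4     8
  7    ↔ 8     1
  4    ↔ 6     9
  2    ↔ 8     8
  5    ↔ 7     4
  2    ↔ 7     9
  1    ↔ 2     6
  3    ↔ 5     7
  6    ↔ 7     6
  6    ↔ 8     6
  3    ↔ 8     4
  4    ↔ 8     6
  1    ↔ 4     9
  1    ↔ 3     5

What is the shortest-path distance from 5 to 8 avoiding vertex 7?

11

Checking several routes:
5 -> 3 -> 1 -> 2 -> 8: 7 + 5 + 6 + 8 = 26
5 -> 3 -> 4 -> 6 -> 8: 7 + 8 + 9 + 6 = 30
5 -> 3 -> 8: 7 + 4 = 11
5 -> 3 -> 4 -> 8: 7 + 8 + 6 = 21
5 -> 3 -> 1 -> 4 -> 8: 7 + 5 + 9 + 6 = 27
Shortest: 11.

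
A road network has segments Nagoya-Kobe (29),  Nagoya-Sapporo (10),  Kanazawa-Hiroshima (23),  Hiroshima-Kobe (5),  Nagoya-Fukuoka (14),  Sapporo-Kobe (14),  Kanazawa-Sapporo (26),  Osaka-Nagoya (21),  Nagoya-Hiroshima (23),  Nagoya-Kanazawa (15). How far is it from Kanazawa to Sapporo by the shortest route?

A few of the Kanazawa→Sapporo routes:
Kanazawa -> Hiroshima -> Kobe -> Sapporo: 23 + 5 + 14 = 42
Kanazawa -> Sapporo: 26
Kanazawa -> Nagoya -> Sapporo: 15 + 10 = 25
The minimum is 25 km.

25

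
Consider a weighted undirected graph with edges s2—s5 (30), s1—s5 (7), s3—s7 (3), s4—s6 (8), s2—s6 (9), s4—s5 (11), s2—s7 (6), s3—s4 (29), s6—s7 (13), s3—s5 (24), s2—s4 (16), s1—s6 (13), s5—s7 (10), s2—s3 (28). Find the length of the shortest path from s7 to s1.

17

Some routes from s7 to s1:
s7 - s2 - s6 - s1: 6 + 9 + 13 = 28
s7 - s6 - s1: 13 + 13 = 26
s7 - s5 - s1: 10 + 7 = 17
Shortest: 17.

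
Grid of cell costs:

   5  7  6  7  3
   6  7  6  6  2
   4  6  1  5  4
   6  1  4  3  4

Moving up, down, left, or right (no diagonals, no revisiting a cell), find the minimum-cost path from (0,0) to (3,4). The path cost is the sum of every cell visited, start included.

Path (0,0) → (1,0) → (2,0) → (2,1) → (2,2) → (3,2) → (3,3) → (3,4): 5 + 6 + 4 + 6 + 1 + 4 + 3 + 4 = 33.

33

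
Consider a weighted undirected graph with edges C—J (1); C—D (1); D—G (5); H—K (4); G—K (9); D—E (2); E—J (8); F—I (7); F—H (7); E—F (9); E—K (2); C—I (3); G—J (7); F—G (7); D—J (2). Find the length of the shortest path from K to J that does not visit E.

16

A few of the K→J routes:
K → G → J: 9 + 7 = 16
K → G → D → J: 9 + 5 + 2 = 16
K → H → F → G → J: 4 + 7 + 7 + 7 = 25
K → H → F → I → C → J: 4 + 7 + 7 + 3 + 1 = 22
K → H → F → I → C → D → J: 4 + 7 + 7 + 3 + 1 + 2 = 24
K → G → D → C → J: 9 + 5 + 1 + 1 = 16
Shortest: 16.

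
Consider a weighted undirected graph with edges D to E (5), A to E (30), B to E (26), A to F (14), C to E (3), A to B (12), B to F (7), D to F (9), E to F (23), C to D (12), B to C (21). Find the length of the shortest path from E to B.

21

Checking several routes:
E→D→F→B: 5 + 9 + 7 = 21
E→C→B: 3 + 21 = 24
E→D→C→B: 5 + 12 + 21 = 38
E→F→B: 23 + 7 = 30
E→B: 26
E→C→D→F→B: 3 + 12 + 9 + 7 = 31
Best route has total 21.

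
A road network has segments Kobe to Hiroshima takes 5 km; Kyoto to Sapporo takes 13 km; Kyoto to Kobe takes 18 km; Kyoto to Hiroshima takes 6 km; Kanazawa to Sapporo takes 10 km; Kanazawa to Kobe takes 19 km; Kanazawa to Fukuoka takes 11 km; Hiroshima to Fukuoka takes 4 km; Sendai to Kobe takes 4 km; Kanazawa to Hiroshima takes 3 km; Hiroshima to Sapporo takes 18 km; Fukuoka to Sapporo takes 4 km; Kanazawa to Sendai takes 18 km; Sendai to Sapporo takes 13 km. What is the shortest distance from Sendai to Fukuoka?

A few of the Sendai→Fukuoka routes:
Sendai-Kobe-Hiroshima-Kanazawa-Fukuoka: 4 + 5 + 3 + 11 = 23
Sendai-Sapporo-Fukuoka: 13 + 4 = 17
Sendai-Kobe-Hiroshima-Kanazawa-Sapporo-Fukuoka: 4 + 5 + 3 + 10 + 4 = 26
Sendai-Kobe-Hiroshima-Fukuoka: 4 + 5 + 4 = 13
Sendai-Kanazawa-Hiroshima-Fukuoka: 18 + 3 + 4 = 25
Sendai-Kanazawa-Fukuoka: 18 + 11 = 29
Shortest: 13 km.

13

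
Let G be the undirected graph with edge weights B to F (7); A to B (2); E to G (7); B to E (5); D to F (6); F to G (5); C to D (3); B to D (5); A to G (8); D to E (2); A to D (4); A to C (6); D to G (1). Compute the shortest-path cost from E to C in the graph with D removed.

Candidate routes:
E→B→F→G→A→C: 5 + 7 + 5 + 8 + 6 = 31
E→B→A→C: 5 + 2 + 6 = 13
E→G→F→B→A→C: 7 + 5 + 7 + 2 + 6 = 27
E→G→A→C: 7 + 8 + 6 = 21
The minimum is 13.

13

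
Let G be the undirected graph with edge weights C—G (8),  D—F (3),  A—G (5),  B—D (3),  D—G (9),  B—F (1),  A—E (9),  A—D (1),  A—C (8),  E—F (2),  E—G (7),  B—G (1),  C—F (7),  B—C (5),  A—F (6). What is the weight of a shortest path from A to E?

6

A few of the A→E routes:
A - D - F - E: 1 + 3 + 2 = 6
A - F - E: 6 + 2 = 8
A - D - B - F - E: 1 + 3 + 1 + 2 = 7
A - G - B - F - E: 5 + 1 + 1 + 2 = 9
Best route has total 6.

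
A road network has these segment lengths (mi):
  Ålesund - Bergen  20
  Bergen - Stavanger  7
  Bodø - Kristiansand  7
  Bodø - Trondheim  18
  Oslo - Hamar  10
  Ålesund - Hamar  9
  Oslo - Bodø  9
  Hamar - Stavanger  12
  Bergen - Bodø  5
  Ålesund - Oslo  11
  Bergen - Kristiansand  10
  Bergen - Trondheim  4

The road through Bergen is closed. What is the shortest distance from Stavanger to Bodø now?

31

Routes from Stavanger to Bodø avoiding Bergen:
Stavanger→Hamar→Oslo→Bodø: 12 + 10 + 9 = 31
Stavanger→Hamar→Ålesund→Oslo→Bodø: 12 + 9 + 11 + 9 = 41
Shortest: 31 mi.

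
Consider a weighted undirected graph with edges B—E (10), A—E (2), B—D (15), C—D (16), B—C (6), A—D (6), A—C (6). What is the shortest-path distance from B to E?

10

Routes from B to E:
B-E: 10
B-D-C-A-E: 15 + 16 + 6 + 2 = 39
B-C-D-A-E: 6 + 16 + 6 + 2 = 30
B-C-A-E: 6 + 6 + 2 = 14
B-D-A-E: 15 + 6 + 2 = 23
Best route has total 10.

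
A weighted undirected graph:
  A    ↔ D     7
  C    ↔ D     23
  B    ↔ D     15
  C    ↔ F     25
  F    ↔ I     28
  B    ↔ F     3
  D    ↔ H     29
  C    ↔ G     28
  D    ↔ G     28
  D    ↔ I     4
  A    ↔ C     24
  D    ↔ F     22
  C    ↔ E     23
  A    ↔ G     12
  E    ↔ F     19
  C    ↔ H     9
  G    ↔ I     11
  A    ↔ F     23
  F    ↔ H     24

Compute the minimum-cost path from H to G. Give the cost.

A few of the H→G routes:
H-C-G: 9 + 28 = 37
H-C-A-G: 9 + 24 + 12 = 45
H-D-I-G: 29 + 4 + 11 = 44
The minimum is 37.

37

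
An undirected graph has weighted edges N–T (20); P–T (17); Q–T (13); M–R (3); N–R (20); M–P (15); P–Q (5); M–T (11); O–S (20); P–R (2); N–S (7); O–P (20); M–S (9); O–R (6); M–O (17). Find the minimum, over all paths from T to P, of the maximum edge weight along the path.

11

Checking several routes:
T -> M -> O -> R -> P: max(11, 17, 6, 2) = 17
T -> Q -> P: max(13, 5) = 13
T -> P: max(17) = 17
T -> M -> P: max(11, 15) = 15
T -> M -> R -> P: max(11, 3, 2) = 11
Best route has worst link 11.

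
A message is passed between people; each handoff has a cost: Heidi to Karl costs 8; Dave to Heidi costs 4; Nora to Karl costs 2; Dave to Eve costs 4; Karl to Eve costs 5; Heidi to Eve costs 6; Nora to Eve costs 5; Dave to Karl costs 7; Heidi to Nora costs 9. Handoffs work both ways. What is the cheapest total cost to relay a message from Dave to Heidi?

Checking several routes:
Dave - Karl - Heidi: 7 + 8 = 15
Dave - Heidi: 4
Dave - Eve - Karl - Heidi: 4 + 5 + 8 = 17
Dave - Eve - Heidi: 4 + 6 = 10
Dave - Karl - Nora - Heidi: 7 + 2 + 9 = 18
The minimum is 4.

4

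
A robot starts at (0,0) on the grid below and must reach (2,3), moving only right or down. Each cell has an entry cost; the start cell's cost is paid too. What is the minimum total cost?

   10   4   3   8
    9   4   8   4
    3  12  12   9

One optimal route is (0,0)→(0,1)→(0,2)→(0,3)→(1,3)→(2,3).
Its cost is 10 + 4 + 3 + 8 + 4 + 9 = 38.

38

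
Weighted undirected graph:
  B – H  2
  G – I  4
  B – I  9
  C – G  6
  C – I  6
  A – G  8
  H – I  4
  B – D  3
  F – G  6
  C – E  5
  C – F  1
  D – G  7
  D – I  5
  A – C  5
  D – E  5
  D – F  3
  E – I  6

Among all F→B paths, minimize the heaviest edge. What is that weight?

Some routes from F to B:
F → C → E → D → I → H → B: max(1, 5, 5, 5, 4, 2) = 5
F → D → I → H → B: max(3, 5, 4, 2) = 5
F → D → B: max(3, 3) = 3
F → C → E → D → B: max(1, 5, 5, 3) = 5
Smallest bottleneck: 3.

3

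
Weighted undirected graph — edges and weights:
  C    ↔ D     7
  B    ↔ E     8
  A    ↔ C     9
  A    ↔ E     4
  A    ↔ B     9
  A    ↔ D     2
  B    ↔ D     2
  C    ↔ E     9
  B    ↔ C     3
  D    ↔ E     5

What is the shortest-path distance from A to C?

A few of the A→C routes:
A-D-C: 2 + 7 = 9
A-C: 9
A-D-B-C: 2 + 2 + 3 = 7
Best route has total 7.

7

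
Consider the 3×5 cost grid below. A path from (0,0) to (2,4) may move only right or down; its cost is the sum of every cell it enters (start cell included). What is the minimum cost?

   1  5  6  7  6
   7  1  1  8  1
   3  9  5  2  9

Cheapest: (0,0) (0,1) (1,1) (1,2) (2,2) (2,3) (2,4)
  1 + 5 + 1 + 1 + 5 + 2 + 9 = 24
(Top row then right column would cost 35.)

24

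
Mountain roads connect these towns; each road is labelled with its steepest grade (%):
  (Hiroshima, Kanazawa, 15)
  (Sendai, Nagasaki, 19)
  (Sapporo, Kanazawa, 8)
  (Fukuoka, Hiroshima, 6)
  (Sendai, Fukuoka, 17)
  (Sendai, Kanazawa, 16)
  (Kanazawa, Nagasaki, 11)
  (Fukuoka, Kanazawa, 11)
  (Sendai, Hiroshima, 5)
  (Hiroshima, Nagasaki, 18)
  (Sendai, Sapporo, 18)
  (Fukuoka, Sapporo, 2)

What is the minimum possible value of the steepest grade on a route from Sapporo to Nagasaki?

Some routes from Sapporo to Nagasaki:
Sapporo-Fukuoka-Sendai-Hiroshima-Kanazawa-Nagasaki: max(2, 17, 5, 15, 11) = 17
Sapporo-Fukuoka-Hiroshima-Sendai-Kanazawa-Nagasaki: max(2, 6, 5, 16, 11) = 16
Sapporo-Fukuoka-Kanazawa-Nagasaki: max(2, 11, 11) = 11
Sapporo-Kanazawa-Nagasaki: max(8, 11) = 11
Sapporo-Fukuoka-Sendai-Kanazawa-Nagasaki: max(2, 17, 16, 11) = 17
Sapporo-Fukuoka-Hiroshima-Kanazawa-Nagasaki: max(2, 6, 15, 11) = 15
Smallest bottleneck: 11%.

11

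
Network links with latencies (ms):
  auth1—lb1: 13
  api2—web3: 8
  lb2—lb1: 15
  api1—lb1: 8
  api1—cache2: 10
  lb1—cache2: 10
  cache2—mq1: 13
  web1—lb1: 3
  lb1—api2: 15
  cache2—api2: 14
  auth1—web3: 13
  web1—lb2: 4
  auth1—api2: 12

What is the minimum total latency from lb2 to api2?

Comparing a few candidate routes:
lb2 - web1 - lb1 - api2: 4 + 3 + 15 = 22
lb2 - web1 - lb1 - auth1 - api2: 4 + 3 + 13 + 12 = 32
lb2 - lb1 - api2: 15 + 15 = 30
lb2 - web1 - lb1 - cache2 - api2: 4 + 3 + 10 + 14 = 31
Best route has total 22 ms.

22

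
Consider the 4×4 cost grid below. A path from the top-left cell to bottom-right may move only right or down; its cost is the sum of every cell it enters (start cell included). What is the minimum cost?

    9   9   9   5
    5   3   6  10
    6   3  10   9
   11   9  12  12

51

Cheapest: (0,0)→(1,0)→(1,1)→(2,1)→(2,2)→(2,3)→(3,3)
  9 + 5 + 3 + 3 + 10 + 9 + 12 = 51
For comparison, the top-then-right route costs 63.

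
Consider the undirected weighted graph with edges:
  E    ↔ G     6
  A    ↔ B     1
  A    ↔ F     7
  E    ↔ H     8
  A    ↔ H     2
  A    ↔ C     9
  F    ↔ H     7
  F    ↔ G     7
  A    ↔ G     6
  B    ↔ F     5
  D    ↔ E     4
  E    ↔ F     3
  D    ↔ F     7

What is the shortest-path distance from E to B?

Some routes from E to B:
E -> F -> A -> B: 3 + 7 + 1 = 11
E -> G -> A -> B: 6 + 6 + 1 = 13
E -> D -> F -> B: 4 + 7 + 5 = 16
E -> H -> A -> B: 8 + 2 + 1 = 11
E -> F -> H -> A -> B: 3 + 7 + 2 + 1 = 13
E -> F -> B: 3 + 5 = 8
The minimum is 8.

8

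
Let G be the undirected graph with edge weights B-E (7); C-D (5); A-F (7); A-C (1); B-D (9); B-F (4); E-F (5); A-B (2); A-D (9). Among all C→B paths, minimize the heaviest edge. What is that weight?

2

A few of the C→B routes:
C -> D -> A -> F -> E -> B: max(5, 9, 7, 5, 7) = 9
C -> D -> A -> B: max(5, 9, 2) = 9
C -> A -> B: max(1, 2) = 2
C -> A -> F -> E -> B: max(1, 7, 5, 7) = 7
C -> A -> F -> B: max(1, 7, 4) = 7
C -> D -> B: max(5, 9) = 9
The minimum achievable maximum is 2.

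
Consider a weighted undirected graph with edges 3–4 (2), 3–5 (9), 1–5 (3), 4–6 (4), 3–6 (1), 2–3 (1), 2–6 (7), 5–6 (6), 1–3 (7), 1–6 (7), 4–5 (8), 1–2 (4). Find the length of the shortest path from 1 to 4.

7

Checking several routes:
1 → 2 → 3 → 6 → 4: 4 + 1 + 1 + 4 = 10
1 → 2 → 3 → 4: 4 + 1 + 2 = 7
1 → 3 → 4: 7 + 2 = 9
Shortest: 7.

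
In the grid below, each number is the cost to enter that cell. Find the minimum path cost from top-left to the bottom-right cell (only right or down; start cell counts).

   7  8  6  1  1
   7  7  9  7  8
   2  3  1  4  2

26

Path (0,0)→(1,0)→(2,0)→(2,1)→(2,2)→(2,3)→(2,4): 7 + 7 + 2 + 3 + 1 + 4 + 2 = 26.
(Top row then right column would cost 33.)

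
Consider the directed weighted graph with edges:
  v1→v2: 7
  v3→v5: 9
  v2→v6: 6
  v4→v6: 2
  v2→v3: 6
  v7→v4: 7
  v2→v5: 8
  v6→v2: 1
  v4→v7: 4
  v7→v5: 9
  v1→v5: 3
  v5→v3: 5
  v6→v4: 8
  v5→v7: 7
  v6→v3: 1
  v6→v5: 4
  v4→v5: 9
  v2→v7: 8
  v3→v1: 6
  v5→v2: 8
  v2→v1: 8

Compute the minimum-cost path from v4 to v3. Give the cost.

Some routes from v4 to v3:
v4→v7→v5→v3: 4 + 9 + 5 = 18
v4→v6→v3: 2 + 1 = 3
v4→v5→v3: 9 + 5 = 14
v4→v6→v2→v3: 2 + 1 + 6 = 9
v4→v6→v5→v3: 2 + 4 + 5 = 11
v4→v6→v2→v5→v3: 2 + 1 + 8 + 5 = 16
The minimum is 3.

3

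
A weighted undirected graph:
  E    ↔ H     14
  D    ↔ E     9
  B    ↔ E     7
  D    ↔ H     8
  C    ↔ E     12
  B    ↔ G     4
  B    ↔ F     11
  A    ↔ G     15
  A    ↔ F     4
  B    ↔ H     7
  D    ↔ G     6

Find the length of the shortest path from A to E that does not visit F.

Candidate routes:
A -> G -> D -> H -> B -> E: 15 + 6 + 8 + 7 + 7 = 43
A -> G -> B -> H -> E: 15 + 4 + 7 + 14 = 40
A -> G -> B -> H -> D -> E: 15 + 4 + 7 + 8 + 9 = 43
A -> G -> D -> H -> E: 15 + 6 + 8 + 14 = 43
A -> G -> D -> E: 15 + 6 + 9 = 30
A -> G -> B -> E: 15 + 4 + 7 = 26
Shortest: 26.

26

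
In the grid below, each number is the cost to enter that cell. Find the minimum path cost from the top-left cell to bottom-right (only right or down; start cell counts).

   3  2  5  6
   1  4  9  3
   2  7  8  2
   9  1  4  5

23

Cheapest: r0c0→r1c0→r2c0→r2c1→r3c1→r3c2→r3c3
  3 + 1 + 2 + 7 + 1 + 4 + 5 = 23
For comparison, the top-then-right route costs 26.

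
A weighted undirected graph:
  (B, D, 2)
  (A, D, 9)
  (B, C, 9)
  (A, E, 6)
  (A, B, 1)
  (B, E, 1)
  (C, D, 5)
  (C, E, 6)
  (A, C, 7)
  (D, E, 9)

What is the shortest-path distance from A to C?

Comparing a few candidate routes:
A - B - C: 1 + 9 = 10
A - B - D - C: 1 + 2 + 5 = 8
A - D - C: 9 + 5 = 14
A - E - C: 6 + 6 = 12
A - C: 7
A - B - E - C: 1 + 1 + 6 = 8
The minimum is 7.

7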